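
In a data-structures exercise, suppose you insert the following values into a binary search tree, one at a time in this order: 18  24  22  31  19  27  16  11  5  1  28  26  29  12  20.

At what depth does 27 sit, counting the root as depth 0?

18: root
24: right child of 18 (depth 1)
22: left child of 24 (depth 2)
31: right child of 24 (depth 2)
19: left child of 22 (depth 3)
27: left child of 31 (depth 3)
16: left child of 18 (depth 1)
11: left child of 16 (depth 2)
5: left child of 11 (depth 3)
1: left child of 5 (depth 4)
28: right child of 27 (depth 4)
26: left child of 27 (depth 4)
29: right child of 28 (depth 5)
12: right child of 11 (depth 3)
20: right child of 19 (depth 4)

Path to 27: 18 → 24 → 31 → 27, which is 3 edges.

3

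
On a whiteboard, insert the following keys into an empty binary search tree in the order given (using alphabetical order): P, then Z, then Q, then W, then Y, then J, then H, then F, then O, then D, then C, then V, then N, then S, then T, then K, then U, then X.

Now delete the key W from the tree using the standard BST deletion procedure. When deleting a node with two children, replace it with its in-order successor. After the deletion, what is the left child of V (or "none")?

S

Resulting structure (node: left, right):
  P: L=J, R=Z
  Z: L=Q, R=–
  Q: L=–, R=W
  W: L=V, R=Y
  Y: L=X, R=–
  J: L=H, R=O
  H: L=F, R=–
  F: L=D, R=–
  O: L=N, R=–
  D: L=C, R=–
  C: L=–, R=–
  V: L=S, R=–
  N: L=K, R=–
  S: L=–, R=T
  T: L=–, R=U
  K: L=–, R=–
  U: L=–, R=–
  X: L=–, R=–

Delete W (two children — replace with in-order successor).
After deletion, V's left child: S.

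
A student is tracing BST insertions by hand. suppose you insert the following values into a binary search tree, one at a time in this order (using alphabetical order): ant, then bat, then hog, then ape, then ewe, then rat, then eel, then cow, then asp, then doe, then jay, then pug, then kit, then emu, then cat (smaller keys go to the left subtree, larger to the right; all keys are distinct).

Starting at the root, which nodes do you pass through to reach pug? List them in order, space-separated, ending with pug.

ant bat hog rat jay pug

Insert ant: tree is empty, so ant becomes the root.
Insert bat: bat > ant → go right. Place as right child of ant.
Insert hog: hog > ant → go right; hog > bat → go right. Place as right child of bat.
Insert ape: ape > ant → go right; ape < bat → go left. Place as left child of bat.
Insert ewe: ewe > ant → go right; ewe > bat → go right; ewe < hog → go left. Place as left child of hog.
Insert rat: rat > ant → go right; rat > bat → go right; rat > hog → go right. Place as right child of hog.
Insert eel: eel > ant → go right; eel > bat → go right; eel < hog → go left; eel < ewe → go left. Place as left child of ewe.
Insert cow: cow > ant → go right; cow > bat → go right; cow < hog → go left; cow < ewe → go left; cow < eel → go left. Place as left child of eel.
Insert asp: asp > ant → go right; asp < bat → go left; asp > ape → go right. Place as right child of ape.
Insert doe: doe > ant → go right; doe > bat → go right; doe < hog → go left; doe < ewe → go left; doe < eel → go left; doe > cow → go right. Place as right child of cow.
Insert jay: jay > ant → go right; jay > bat → go right; jay > hog → go right; jay < rat → go left. Place as left child of rat.
Insert pug: pug > ant → go right; pug > bat → go right; pug > hog → go right; pug < rat → go left; pug > jay → go right. Place as right child of jay.
Insert kit: kit > ant → go right; kit > bat → go right; kit > hog → go right; kit < rat → go left; kit > jay → go right; kit < pug → go left. Place as left child of pug.
Insert emu: emu > ant → go right; emu > bat → go right; emu < hog → go left; emu < ewe → go left; emu > eel → go right. Place as right child of eel.
Insert cat: cat > ant → go right; cat > bat → go right; cat < hog → go left; cat < ewe → go left; cat < eel → go left; cat < cow → go left. Place as left child of cow.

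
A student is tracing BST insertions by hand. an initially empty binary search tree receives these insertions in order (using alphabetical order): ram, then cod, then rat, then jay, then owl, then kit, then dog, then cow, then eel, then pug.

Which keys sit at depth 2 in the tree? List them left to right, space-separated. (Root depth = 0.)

jay

Insert ram: tree is empty, so ram becomes the root.
Insert cod: cod < ram → go left. Place as left child of ram.
Insert rat: rat > ram → go right. Place as right child of ram.
Insert jay: jay < ram → go left; jay > cod → go right. Place as right child of cod.
Insert owl: owl < ram → go left; owl > cod → go right; owl > jay → go right. Place as right child of jay.
Insert kit: kit < ram → go left; kit > cod → go right; kit > jay → go right; kit < owl → go left. Place as left child of owl.
Insert dog: dog < ram → go left; dog > cod → go right; dog < jay → go left. Place as left child of jay.
Insert cow: cow < ram → go left; cow > cod → go right; cow < jay → go left; cow < dog → go left. Place as left child of dog.
Insert eel: eel < ram → go left; eel > cod → go right; eel < jay → go left; eel > dog → go right. Place as right child of dog.
Insert pug: pug < ram → go left; pug > cod → go right; pug > jay → go right; pug > owl → go right. Place as right child of owl.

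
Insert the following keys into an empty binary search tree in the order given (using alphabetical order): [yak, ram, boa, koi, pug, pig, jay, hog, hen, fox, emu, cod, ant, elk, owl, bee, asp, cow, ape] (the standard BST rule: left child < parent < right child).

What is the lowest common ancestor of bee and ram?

Resulting structure (node: left, right):
  yak: L=ram, R=–
  ram: L=boa, R=–
  boa: L=ant, R=koi
  koi: L=jay, R=pug
  pug: L=pig, R=–
  pig: L=owl, R=–
  jay: L=hog, R=–
  hog: L=hen, R=–
  hen: L=fox, R=–
  fox: L=emu, R=–
  emu: L=cod, R=–
  cod: L=–, R=elk
  ant: L=–, R=bee
  elk: L=cow, R=–
  owl: L=–, R=–
  bee: L=asp, R=–
  asp: L=ape, R=–
  cow: L=–, R=–
  ape: L=–, R=–

Path to bee: yak → ram → boa → ant → bee
Path to ram: yak → ram
ram lies on both paths and is an ancestor of the other node.

ram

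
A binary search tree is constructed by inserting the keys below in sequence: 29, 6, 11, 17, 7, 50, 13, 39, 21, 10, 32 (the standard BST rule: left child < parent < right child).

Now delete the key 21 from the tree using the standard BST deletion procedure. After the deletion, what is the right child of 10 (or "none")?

Resulting structure (node: left, right):
  29: L=6, R=50
  6: L=–, R=11
  11: L=7, R=17
  17: L=13, R=21
  7: L=–, R=10
  50: L=39, R=–
  13: L=–, R=–
  39: L=32, R=–
  21: L=–, R=–
  10: L=–, R=–
  32: L=–, R=–

Delete 21 (at most one child — splice it out).
After deletion, 10's right child: none.

none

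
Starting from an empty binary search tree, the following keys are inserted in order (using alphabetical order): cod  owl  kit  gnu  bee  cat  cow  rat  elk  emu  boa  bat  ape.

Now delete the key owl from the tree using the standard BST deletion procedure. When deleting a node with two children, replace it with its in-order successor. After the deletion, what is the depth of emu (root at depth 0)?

Resulting structure (node: left, right):
  cod: L=bee, R=owl
  owl: L=kit, R=rat
  kit: L=gnu, R=–
  gnu: L=cow, R=–
  bee: L=bat, R=cat
  cat: L=boa, R=–
  cow: L=–, R=elk
  rat: L=–, R=–
  elk: L=–, R=emu
  emu: L=–, R=–
  boa: L=–, R=–
  bat: L=ape, R=–
  ape: L=–, R=–

Delete owl (two children — replace with in-order successor).
After deletion, path to emu: cod → rat → kit → gnu → cow → elk → emu.

6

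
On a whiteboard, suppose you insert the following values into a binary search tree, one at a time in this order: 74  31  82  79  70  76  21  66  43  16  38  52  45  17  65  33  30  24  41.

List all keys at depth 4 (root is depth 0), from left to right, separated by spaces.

74: root
31: left child of 74 (depth 1)
82: right child of 74 (depth 1)
79: left child of 82 (depth 2)
70: right child of 31 (depth 2)
76: left child of 79 (depth 3)
21: left child of 31 (depth 2)
66: left child of 70 (depth 3)
43: left child of 66 (depth 4)
16: left child of 21 (depth 3)
38: left child of 43 (depth 5)
52: right child of 43 (depth 5)
45: left child of 52 (depth 6)
17: right child of 16 (depth 4)
65: right child of 52 (depth 6)
33: left child of 38 (depth 6)
30: right child of 21 (depth 3)
24: left child of 30 (depth 4)
41: right child of 38 (depth 6)

17 24 43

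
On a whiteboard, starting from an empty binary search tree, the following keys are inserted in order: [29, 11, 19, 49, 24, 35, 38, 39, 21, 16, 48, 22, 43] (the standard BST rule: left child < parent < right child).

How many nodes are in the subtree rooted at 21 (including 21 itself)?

29: root
11: left child of 29 (depth 1)
19: right child of 11 (depth 2)
49: right child of 29 (depth 1)
24: right child of 19 (depth 3)
35: left child of 49 (depth 2)
38: right child of 35 (depth 3)
39: right child of 38 (depth 4)
21: left child of 24 (depth 4)
16: left child of 19 (depth 3)
48: right child of 39 (depth 5)
22: right child of 21 (depth 5)
43: left child of 48 (depth 6)

Subtree rooted at 21 contains: 21, 22 — 2 nodes.

2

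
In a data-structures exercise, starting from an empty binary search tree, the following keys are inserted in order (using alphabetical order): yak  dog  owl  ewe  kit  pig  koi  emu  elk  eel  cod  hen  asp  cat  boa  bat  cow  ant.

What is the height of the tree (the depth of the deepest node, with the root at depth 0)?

Resulting structure (node: left, right):
  yak: L=dog, R=–
  dog: L=cod, R=owl
  owl: L=ewe, R=pig
  ewe: L=emu, R=kit
  kit: L=hen, R=koi
  pig: L=–, R=–
  koi: L=–, R=–
  emu: L=elk, R=–
  elk: L=eel, R=–
  eel: L=–, R=–
  cod: L=asp, R=cow
  hen: L=–, R=–
  asp: L=ant, R=cat
  cat: L=boa, R=–
  boa: L=bat, R=–
  bat: L=–, R=–
  cow: L=–, R=–
  ant: L=–, R=–

The deepest node is eel at depth 6.

6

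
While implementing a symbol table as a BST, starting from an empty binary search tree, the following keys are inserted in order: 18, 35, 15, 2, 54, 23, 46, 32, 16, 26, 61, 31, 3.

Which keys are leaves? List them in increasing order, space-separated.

3 16 31 46 61

Resulting structure (node: left, right):
  18: L=15, R=35
  35: L=23, R=54
  15: L=2, R=16
  2: L=–, R=3
  54: L=46, R=61
  23: L=–, R=32
  46: L=–, R=–
  32: L=26, R=–
  16: L=–, R=–
  26: L=–, R=31
  61: L=–, R=–
  31: L=–, R=–
  3: L=–, R=–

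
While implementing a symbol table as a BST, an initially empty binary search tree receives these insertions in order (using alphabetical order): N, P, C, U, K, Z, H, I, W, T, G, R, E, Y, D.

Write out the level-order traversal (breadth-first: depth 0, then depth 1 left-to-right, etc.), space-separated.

Resulting structure (node: left, right):
  N: L=C, R=P
  P: L=–, R=U
  C: L=–, R=K
  U: L=T, R=Z
  K: L=H, R=–
  Z: L=W, R=–
  H: L=G, R=I
  I: L=–, R=–
  W: L=–, R=Y
  T: L=R, R=–
  G: L=E, R=–
  R: L=–, R=–
  E: L=D, R=–
  Y: L=–, R=–
  D: L=–, R=–

N C P K U H T Z G I R W E Y D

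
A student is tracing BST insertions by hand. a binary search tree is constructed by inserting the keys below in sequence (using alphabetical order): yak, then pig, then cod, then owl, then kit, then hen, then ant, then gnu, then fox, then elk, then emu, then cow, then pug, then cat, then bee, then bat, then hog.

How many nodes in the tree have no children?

yak: root
pig: left child of yak (depth 1)
cod: left child of pig (depth 2)
owl: right child of cod (depth 3)
kit: left child of owl (depth 4)
hen: left child of kit (depth 5)
ant: left child of cod (depth 3)
gnu: left child of hen (depth 6)
fox: left child of gnu (depth 7)
elk: left child of fox (depth 8)
emu: right child of elk (depth 9)
cow: left child of elk (depth 9)
pug: right child of pig (depth 2)
cat: right child of ant (depth 4)
bee: left child of cat (depth 5)
bat: left child of bee (depth 6)
hog: right child of hen (depth 6)

Leaves: bat, cow, emu, hog, pug — 5 in total.

5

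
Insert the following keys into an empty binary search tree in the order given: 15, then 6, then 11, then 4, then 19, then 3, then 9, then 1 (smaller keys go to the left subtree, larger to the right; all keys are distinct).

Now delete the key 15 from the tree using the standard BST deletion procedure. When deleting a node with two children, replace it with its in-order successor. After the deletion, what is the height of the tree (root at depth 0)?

15: root
6: left child of 15 (depth 1)
11: right child of 6 (depth 2)
4: left child of 6 (depth 2)
19: right child of 15 (depth 1)
3: left child of 4 (depth 3)
9: left child of 11 (depth 3)
1: left child of 3 (depth 4)

Delete 15 (two children — replace with in-order successor).
After deletion, deepest node is 1 at depth 4.

4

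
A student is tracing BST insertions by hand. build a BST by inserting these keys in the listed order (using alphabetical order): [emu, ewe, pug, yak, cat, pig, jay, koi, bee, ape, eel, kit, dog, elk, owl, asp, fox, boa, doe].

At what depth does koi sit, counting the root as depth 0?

5

Insert emu: tree is empty, so emu becomes the root.
Insert ewe: ewe > emu → go right. Place as right child of emu.
Insert pug: pug > emu → go right; pug > ewe → go right. Place as right child of ewe.
Insert yak: yak > emu → go right; yak > ewe → go right; yak > pug → go right. Place as right child of pug.
Insert cat: cat < emu → go left. Place as left child of emu.
Insert pig: pig > emu → go right; pig > ewe → go right; pig < pug → go left. Place as left child of pug.
Insert jay: jay > emu → go right; jay > ewe → go right; jay < pug → go left; jay < pig → go left. Place as left child of pig.
Insert koi: koi > emu → go right; koi > ewe → go right; koi < pug → go left; koi < pig → go left; koi > jay → go right. Place as right child of jay.
Insert bee: bee < emu → go left; bee < cat → go left. Place as left child of cat.
Insert ape: ape < emu → go left; ape < cat → go left; ape < bee → go left. Place as left child of bee.
Insert eel: eel < emu → go left; eel > cat → go right. Place as right child of cat.
Insert kit: kit > emu → go right; kit > ewe → go right; kit < pug → go left; kit < pig → go left; kit > jay → go right; kit < koi → go left. Place as left child of koi.
Insert dog: dog < emu → go left; dog > cat → go right; dog < eel → go left. Place as left child of eel.
Insert elk: elk < emu → go left; elk > cat → go right; elk > eel → go right. Place as right child of eel.
Insert owl: owl > emu → go right; owl > ewe → go right; owl < pug → go left; owl < pig → go left; owl > jay → go right; owl > koi → go right. Place as right child of koi.
Insert asp: asp < emu → go left; asp < cat → go left; asp < bee → go left; asp > ape → go right. Place as right child of ape.
Insert fox: fox > emu → go right; fox > ewe → go right; fox < pug → go left; fox < pig → go left; fox < jay → go left. Place as left child of jay.
Insert boa: boa < emu → go left; boa < cat → go left; boa > bee → go right. Place as right child of bee.
Insert doe: doe < emu → go left; doe > cat → go right; doe < eel → go left; doe < dog → go left. Place as left child of dog.

Path to koi: emu → ewe → pug → pig → jay → koi, which is 5 edges.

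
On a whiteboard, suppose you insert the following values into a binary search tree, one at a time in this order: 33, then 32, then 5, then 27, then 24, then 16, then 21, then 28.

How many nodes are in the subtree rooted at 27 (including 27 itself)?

5

Insert 33: tree is empty, so 33 becomes the root.
Insert 32: 32 < 33 → go left. Place as left child of 33.
Insert 5: 5 < 33 → go left; 5 < 32 → go left. Place as left child of 32.
Insert 27: 27 < 33 → go left; 27 < 32 → go left; 27 > 5 → go right. Place as right child of 5.
Insert 24: 24 < 33 → go left; 24 < 32 → go left; 24 > 5 → go right; 24 < 27 → go left. Place as left child of 27.
Insert 16: 16 < 33 → go left; 16 < 32 → go left; 16 > 5 → go right; 16 < 27 → go left; 16 < 24 → go left. Place as left child of 24.
Insert 21: 21 < 33 → go left; 21 < 32 → go left; 21 > 5 → go right; 21 < 27 → go left; 21 < 24 → go left; 21 > 16 → go right. Place as right child of 16.
Insert 28: 28 < 33 → go left; 28 < 32 → go left; 28 > 5 → go right; 28 > 27 → go right. Place as right child of 27.

Subtree rooted at 27 contains: 27, 24, 16, 21, 28 — 5 nodes.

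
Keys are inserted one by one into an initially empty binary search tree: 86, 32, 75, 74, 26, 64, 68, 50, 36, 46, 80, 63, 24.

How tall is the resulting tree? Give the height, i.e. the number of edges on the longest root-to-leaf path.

7

86: root
32: left child of 86 (depth 1)
75: right child of 32 (depth 2)
74: left child of 75 (depth 3)
26: left child of 32 (depth 2)
64: left child of 74 (depth 4)
68: right child of 64 (depth 5)
50: left child of 64 (depth 5)
36: left child of 50 (depth 6)
46: right child of 36 (depth 7)
80: right child of 75 (depth 3)
63: right child of 50 (depth 6)
24: left child of 26 (depth 3)

The deepest node is 46 at depth 7.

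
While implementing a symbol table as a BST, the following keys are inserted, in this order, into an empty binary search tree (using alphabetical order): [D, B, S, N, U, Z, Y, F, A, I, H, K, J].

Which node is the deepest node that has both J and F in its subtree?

F

D: root
B: left child of D (depth 1)
S: right child of D (depth 1)
N: left child of S (depth 2)
U: right child of S (depth 2)
Z: right child of U (depth 3)
Y: left child of Z (depth 4)
F: left child of N (depth 3)
A: left child of B (depth 2)
I: right child of F (depth 4)
H: left child of I (depth 5)
K: right child of I (depth 5)
J: left child of K (depth 6)

Path to J: D → S → N → F → I → K → J
Path to F: D → S → N → F
F lies on both paths and is an ancestor of the other node.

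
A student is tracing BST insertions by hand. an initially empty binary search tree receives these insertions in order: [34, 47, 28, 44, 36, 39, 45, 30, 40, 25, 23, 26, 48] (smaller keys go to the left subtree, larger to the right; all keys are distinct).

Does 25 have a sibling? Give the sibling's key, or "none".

30

34: root
47: right child of 34 (depth 1)
28: left child of 34 (depth 1)
44: left child of 47 (depth 2)
36: left child of 44 (depth 3)
39: right child of 36 (depth 4)
45: right child of 44 (depth 3)
30: right child of 28 (depth 2)
40: right child of 39 (depth 5)
25: left child of 28 (depth 2)
23: left child of 25 (depth 3)
26: right child of 25 (depth 3)
48: right child of 47 (depth 2)

25's parent is 28; the other child of 28 is 30.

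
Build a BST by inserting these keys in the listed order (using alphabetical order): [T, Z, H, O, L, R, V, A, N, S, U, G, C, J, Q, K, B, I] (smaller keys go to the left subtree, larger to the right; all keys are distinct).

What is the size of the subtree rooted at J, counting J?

T: root
Z: right child of T (depth 1)
H: left child of T (depth 1)
O: right child of H (depth 2)
L: left child of O (depth 3)
R: right child of O (depth 3)
V: left child of Z (depth 2)
A: left child of H (depth 2)
N: right child of L (depth 4)
S: right child of R (depth 4)
U: left child of V (depth 3)
G: right child of A (depth 3)
C: left child of G (depth 4)
J: left child of L (depth 4)
Q: left child of R (depth 4)
K: right child of J (depth 5)
B: left child of C (depth 5)
I: left child of J (depth 5)

Subtree rooted at J contains: J, I, K — 3 nodes.

3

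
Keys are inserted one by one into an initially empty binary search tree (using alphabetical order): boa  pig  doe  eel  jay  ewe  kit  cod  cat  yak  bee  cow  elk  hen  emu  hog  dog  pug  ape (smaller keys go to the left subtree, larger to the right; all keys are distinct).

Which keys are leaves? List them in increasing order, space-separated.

boa: root
pig: right child of boa (depth 1)
doe: left child of pig (depth 2)
eel: right child of doe (depth 3)
jay: right child of eel (depth 4)
ewe: left child of jay (depth 5)
kit: right child of jay (depth 5)
cod: left child of doe (depth 3)
cat: left child of cod (depth 4)
yak: right child of pig (depth 2)
bee: left child of boa (depth 1)
cow: right child of cod (depth 4)
elk: left child of ewe (depth 6)
hen: right child of ewe (depth 6)
emu: right child of elk (depth 7)
hog: right child of hen (depth 7)
dog: left child of eel (depth 4)
pug: left child of yak (depth 3)
ape: left child of bee (depth 2)

ape cat cow dog emu hog kit pug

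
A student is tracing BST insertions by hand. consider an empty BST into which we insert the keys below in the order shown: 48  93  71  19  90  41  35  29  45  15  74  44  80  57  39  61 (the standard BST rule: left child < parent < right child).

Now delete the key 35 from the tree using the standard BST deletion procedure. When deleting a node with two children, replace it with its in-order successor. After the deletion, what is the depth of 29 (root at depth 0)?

4

Insert 48: tree is empty, so 48 becomes the root.
Insert 93: 93 > 48 → go right. Place as right child of 48.
Insert 71: 71 > 48 → go right; 71 < 93 → go left. Place as left child of 93.
Insert 19: 19 < 48 → go left. Place as left child of 48.
Insert 90: 90 > 48 → go right; 90 < 93 → go left; 90 > 71 → go right. Place as right child of 71.
Insert 41: 41 < 48 → go left; 41 > 19 → go right. Place as right child of 19.
Insert 35: 35 < 48 → go left; 35 > 19 → go right; 35 < 41 → go left. Place as left child of 41.
Insert 29: 29 < 48 → go left; 29 > 19 → go right; 29 < 41 → go left; 29 < 35 → go left. Place as left child of 35.
Insert 45: 45 < 48 → go left; 45 > 19 → go right; 45 > 41 → go right. Place as right child of 41.
Insert 15: 15 < 48 → go left; 15 < 19 → go left. Place as left child of 19.
Insert 74: 74 > 48 → go right; 74 < 93 → go left; 74 > 71 → go right; 74 < 90 → go left. Place as left child of 90.
Insert 44: 44 < 48 → go left; 44 > 19 → go right; 44 > 41 → go right; 44 < 45 → go left. Place as left child of 45.
Insert 80: 80 > 48 → go right; 80 < 93 → go left; 80 > 71 → go right; 80 < 90 → go left; 80 > 74 → go right. Place as right child of 74.
Insert 57: 57 > 48 → go right; 57 < 93 → go left; 57 < 71 → go left. Place as left child of 71.
Insert 39: 39 < 48 → go left; 39 > 19 → go right; 39 < 41 → go left; 39 > 35 → go right. Place as right child of 35.
Insert 61: 61 > 48 → go right; 61 < 93 → go left; 61 < 71 → go left; 61 > 57 → go right. Place as right child of 57.

Delete 35 (two children — replace with in-order successor).
After deletion, path to 29: 48 → 19 → 41 → 39 → 29.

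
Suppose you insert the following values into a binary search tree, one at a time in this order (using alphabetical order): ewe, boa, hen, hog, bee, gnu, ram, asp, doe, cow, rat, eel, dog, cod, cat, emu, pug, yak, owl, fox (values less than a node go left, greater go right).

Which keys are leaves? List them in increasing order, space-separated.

ewe: root
boa: left child of ewe (depth 1)
hen: right child of ewe (depth 1)
hog: right child of hen (depth 2)
bee: left child of boa (depth 2)
gnu: left child of hen (depth 2)
ram: right child of hog (depth 3)
asp: left child of bee (depth 3)
doe: right child of boa (depth 2)
cow: left child of doe (depth 3)
rat: right child of ram (depth 4)
eel: right child of doe (depth 3)
dog: left child of eel (depth 4)
cod: left child of cow (depth 4)
cat: left child of cod (depth 5)
emu: right child of eel (depth 4)
pug: left child of ram (depth 4)
yak: right child of rat (depth 5)
owl: left child of pug (depth 5)
fox: left child of gnu (depth 3)

asp cat dog emu fox owl yak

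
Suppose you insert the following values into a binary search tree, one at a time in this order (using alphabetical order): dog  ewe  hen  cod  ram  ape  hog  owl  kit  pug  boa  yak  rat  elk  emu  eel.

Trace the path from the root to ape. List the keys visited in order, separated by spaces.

Insert dog: tree is empty, so dog becomes the root.
Insert ewe: ewe > dog → go right. Place as right child of dog.
Insert hen: hen > dog → go right; hen > ewe → go right. Place as right child of ewe.
Insert cod: cod < dog → go left. Place as left child of dog.
Insert ram: ram > dog → go right; ram > ewe → go right; ram > hen → go right. Place as right child of hen.
Insert ape: ape < dog → go left; ape < cod → go left. Place as left child of cod.
Insert hog: hog > dog → go right; hog > ewe → go right; hog > hen → go right; hog < ram → go left. Place as left child of ram.
Insert owl: owl > dog → go right; owl > ewe → go right; owl > hen → go right; owl < ram → go left; owl > hog → go right. Place as right child of hog.
Insert kit: kit > dog → go right; kit > ewe → go right; kit > hen → go right; kit < ram → go left; kit > hog → go right; kit < owl → go left. Place as left child of owl.
Insert pug: pug > dog → go right; pug > ewe → go right; pug > hen → go right; pug < ram → go left; pug > hog → go right; pug > owl → go right. Place as right child of owl.
Insert boa: boa < dog → go left; boa < cod → go left; boa > ape → go right. Place as right child of ape.
Insert yak: yak > dog → go right; yak > ewe → go right; yak > hen → go right; yak > ram → go right. Place as right child of ram.
Insert rat: rat > dog → go right; rat > ewe → go right; rat > hen → go right; rat > ram → go right; rat < yak → go left. Place as left child of yak.
Insert elk: elk > dog → go right; elk < ewe → go left. Place as left child of ewe.
Insert emu: emu > dog → go right; emu < ewe → go left; emu > elk → go right. Place as right child of elk.
Insert eel: eel > dog → go right; eel < ewe → go left; eel < elk → go left. Place as left child of elk.

dog cod ape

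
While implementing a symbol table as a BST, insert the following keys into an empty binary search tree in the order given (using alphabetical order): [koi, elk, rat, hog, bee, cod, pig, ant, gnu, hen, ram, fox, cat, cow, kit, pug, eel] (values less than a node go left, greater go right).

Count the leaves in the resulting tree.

Resulting structure (node: left, right):
  koi: L=elk, R=rat
  elk: L=bee, R=hog
  rat: L=pig, R=–
  hog: L=gnu, R=kit
  bee: L=ant, R=cod
  cod: L=cat, R=cow
  pig: L=–, R=ram
  ant: L=–, R=–
  gnu: L=fox, R=hen
  hen: L=–, R=–
  ram: L=pug, R=–
  fox: L=–, R=–
  cat: L=–, R=–
  cow: L=–, R=eel
  kit: L=–, R=–
  pug: L=–, R=–
  eel: L=–, R=–

Leaves: ant, cat, eel, fox, hen, kit, pug — 7 in total.

7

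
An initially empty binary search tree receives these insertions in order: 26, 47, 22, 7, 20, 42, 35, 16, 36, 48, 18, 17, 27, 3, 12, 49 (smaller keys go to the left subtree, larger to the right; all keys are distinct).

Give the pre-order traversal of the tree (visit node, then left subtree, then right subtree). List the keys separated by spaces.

Insert 26: tree is empty, so 26 becomes the root.
Insert 47: 47 > 26 → go right. Place as right child of 26.
Insert 22: 22 < 26 → go left. Place as left child of 26.
Insert 7: 7 < 26 → go left; 7 < 22 → go left. Place as left child of 22.
Insert 20: 20 < 26 → go left; 20 < 22 → go left; 20 > 7 → go right. Place as right child of 7.
Insert 42: 42 > 26 → go right; 42 < 47 → go left. Place as left child of 47.
Insert 35: 35 > 26 → go right; 35 < 47 → go left; 35 < 42 → go left. Place as left child of 42.
Insert 16: 16 < 26 → go left; 16 < 22 → go left; 16 > 7 → go right; 16 < 20 → go left. Place as left child of 20.
Insert 36: 36 > 26 → go right; 36 < 47 → go left; 36 < 42 → go left; 36 > 35 → go right. Place as right child of 35.
Insert 48: 48 > 26 → go right; 48 > 47 → go right. Place as right child of 47.
Insert 18: 18 < 26 → go left; 18 < 22 → go left; 18 > 7 → go right; 18 < 20 → go left; 18 > 16 → go right. Place as right child of 16.
Insert 17: 17 < 26 → go left; 17 < 22 → go left; 17 > 7 → go right; 17 < 20 → go left; 17 > 16 → go right; 17 < 18 → go left. Place as left child of 18.
Insert 27: 27 > 26 → go right; 27 < 47 → go left; 27 < 42 → go left; 27 < 35 → go left. Place as left child of 35.
Insert 3: 3 < 26 → go left; 3 < 22 → go left; 3 < 7 → go left. Place as left child of 7.
Insert 12: 12 < 26 → go left; 12 < 22 → go left; 12 > 7 → go right; 12 < 20 → go left; 12 < 16 → go left. Place as left child of 16.
Insert 49: 49 > 26 → go right; 49 > 47 → go right; 49 > 48 → go right. Place as right child of 48.

26 22 7 3 20 16 12 18 17 47 42 35 27 36 48 49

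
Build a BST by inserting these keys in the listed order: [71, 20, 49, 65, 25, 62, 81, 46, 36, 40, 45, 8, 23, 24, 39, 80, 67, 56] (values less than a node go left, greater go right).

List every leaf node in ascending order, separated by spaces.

8 24 39 45 56 67 80

Resulting structure (node: left, right):
  71: L=20, R=81
  20: L=8, R=49
  49: L=25, R=65
  65: L=62, R=67
  25: L=23, R=46
  62: L=56, R=–
  81: L=80, R=–
  46: L=36, R=–
  36: L=–, R=40
  40: L=39, R=45
  45: L=–, R=–
  8: L=–, R=–
  23: L=–, R=24
  24: L=–, R=–
  39: L=–, R=–
  80: L=–, R=–
  67: L=–, R=–
  56: L=–, R=–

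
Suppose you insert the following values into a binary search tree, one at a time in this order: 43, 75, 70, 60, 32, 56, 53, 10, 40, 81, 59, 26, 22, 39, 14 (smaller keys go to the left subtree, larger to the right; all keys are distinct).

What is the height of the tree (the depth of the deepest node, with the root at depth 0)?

5

Resulting structure (node: left, right):
  43: L=32, R=75
  75: L=70, R=81
  70: L=60, R=–
  60: L=56, R=–
  32: L=10, R=40
  56: L=53, R=59
  53: L=–, R=–
  10: L=–, R=26
  40: L=39, R=–
  81: L=–, R=–
  59: L=–, R=–
  26: L=22, R=–
  22: L=14, R=–
  39: L=–, R=–
  14: L=–, R=–

The deepest node is 53 at depth 5.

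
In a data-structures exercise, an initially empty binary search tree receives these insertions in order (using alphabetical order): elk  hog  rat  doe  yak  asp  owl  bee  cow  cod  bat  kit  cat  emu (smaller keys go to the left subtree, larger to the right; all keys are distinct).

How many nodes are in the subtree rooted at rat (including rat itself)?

elk: root
hog: right child of elk (depth 1)
rat: right child of hog (depth 2)
doe: left child of elk (depth 1)
yak: right child of rat (depth 3)
asp: left child of doe (depth 2)
owl: left child of rat (depth 3)
bee: right child of asp (depth 3)
cow: right child of bee (depth 4)
cod: left child of cow (depth 5)
bat: left child of bee (depth 4)
kit: left child of owl (depth 4)
cat: left child of cod (depth 6)
emu: left child of hog (depth 2)

Subtree rooted at rat contains: rat, owl, kit, yak — 4 nodes.

4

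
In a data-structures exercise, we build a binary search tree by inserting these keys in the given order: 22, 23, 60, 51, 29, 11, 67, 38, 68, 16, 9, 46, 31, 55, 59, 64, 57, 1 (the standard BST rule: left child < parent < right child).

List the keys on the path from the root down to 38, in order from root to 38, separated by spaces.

22 23 60 51 29 38

22: root
23: right child of 22 (depth 1)
60: right child of 23 (depth 2)
51: left child of 60 (depth 3)
29: left child of 51 (depth 4)
11: left child of 22 (depth 1)
67: right child of 60 (depth 3)
38: right child of 29 (depth 5)
68: right child of 67 (depth 4)
16: right child of 11 (depth 2)
9: left child of 11 (depth 2)
46: right child of 38 (depth 6)
31: left child of 38 (depth 6)
55: right child of 51 (depth 4)
59: right child of 55 (depth 5)
64: left child of 67 (depth 4)
57: left child of 59 (depth 6)
1: left child of 9 (depth 3)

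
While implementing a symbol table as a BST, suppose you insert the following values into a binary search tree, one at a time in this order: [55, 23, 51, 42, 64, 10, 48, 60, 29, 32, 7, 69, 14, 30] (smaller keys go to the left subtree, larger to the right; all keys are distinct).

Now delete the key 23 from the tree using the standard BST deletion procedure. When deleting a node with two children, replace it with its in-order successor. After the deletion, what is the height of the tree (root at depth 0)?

55: root
23: left child of 55 (depth 1)
51: right child of 23 (depth 2)
42: left child of 51 (depth 3)
64: right child of 55 (depth 1)
10: left child of 23 (depth 2)
48: right child of 42 (depth 4)
60: left child of 64 (depth 2)
29: left child of 42 (depth 4)
32: right child of 29 (depth 5)
7: left child of 10 (depth 3)
69: right child of 64 (depth 2)
14: right child of 10 (depth 3)
30: left child of 32 (depth 6)

Delete 23 (two children — replace with in-order successor).
After deletion, deepest node is 30 at depth 5.

5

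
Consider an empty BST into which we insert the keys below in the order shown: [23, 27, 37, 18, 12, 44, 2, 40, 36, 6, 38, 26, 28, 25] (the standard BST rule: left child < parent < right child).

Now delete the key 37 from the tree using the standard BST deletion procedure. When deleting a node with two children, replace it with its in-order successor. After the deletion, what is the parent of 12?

18

Insert 23: tree is empty, so 23 becomes the root.
Insert 27: 27 > 23 → go right. Place as right child of 23.
Insert 37: 37 > 23 → go right; 37 > 27 → go right. Place as right child of 27.
Insert 18: 18 < 23 → go left. Place as left child of 23.
Insert 12: 12 < 23 → go left; 12 < 18 → go left. Place as left child of 18.
Insert 44: 44 > 23 → go right; 44 > 27 → go right; 44 > 37 → go right. Place as right child of 37.
Insert 2: 2 < 23 → go left; 2 < 18 → go left; 2 < 12 → go left. Place as left child of 12.
Insert 40: 40 > 23 → go right; 40 > 27 → go right; 40 > 37 → go right; 40 < 44 → go left. Place as left child of 44.
Insert 36: 36 > 23 → go right; 36 > 27 → go right; 36 < 37 → go left. Place as left child of 37.
Insert 6: 6 < 23 → go left; 6 < 18 → go left; 6 < 12 → go left; 6 > 2 → go right. Place as right child of 2.
Insert 38: 38 > 23 → go right; 38 > 27 → go right; 38 > 37 → go right; 38 < 44 → go left; 38 < 40 → go left. Place as left child of 40.
Insert 26: 26 > 23 → go right; 26 < 27 → go left. Place as left child of 27.
Insert 28: 28 > 23 → go right; 28 > 27 → go right; 28 < 37 → go left; 28 < 36 → go left. Place as left child of 36.
Insert 25: 25 > 23 → go right; 25 < 27 → go left; 25 < 26 → go left. Place as left child of 26.

Delete 37 (two children — replace with in-order successor).
After deletion, 12's parent is 18.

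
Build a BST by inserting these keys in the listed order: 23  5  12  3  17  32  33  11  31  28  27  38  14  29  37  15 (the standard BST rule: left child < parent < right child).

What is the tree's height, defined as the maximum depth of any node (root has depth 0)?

23: root
5: left child of 23 (depth 1)
12: right child of 5 (depth 2)
3: left child of 5 (depth 2)
17: right child of 12 (depth 3)
32: right child of 23 (depth 1)
33: right child of 32 (depth 2)
11: left child of 12 (depth 3)
31: left child of 32 (depth 2)
28: left child of 31 (depth 3)
27: left child of 28 (depth 4)
38: right child of 33 (depth 3)
14: left child of 17 (depth 4)
29: right child of 28 (depth 4)
37: left child of 38 (depth 4)
15: right child of 14 (depth 5)

The deepest node is 15 at depth 5.

5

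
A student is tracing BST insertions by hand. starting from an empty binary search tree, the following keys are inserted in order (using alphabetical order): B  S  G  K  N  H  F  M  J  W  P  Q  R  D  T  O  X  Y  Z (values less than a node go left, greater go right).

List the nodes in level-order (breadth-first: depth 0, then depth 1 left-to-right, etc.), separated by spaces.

Insert B: tree is empty, so B becomes the root.
Insert S: S > B → go right. Place as right child of B.
Insert G: G > B → go right; G < S → go left. Place as left child of S.
Insert K: K > B → go right; K < S → go left; K > G → go right. Place as right child of G.
Insert N: N > B → go right; N < S → go left; N > G → go right; N > K → go right. Place as right child of K.
Insert H: H > B → go right; H < S → go left; H > G → go right; H < K → go left. Place as left child of K.
Insert F: F > B → go right; F < S → go left; F < G → go left. Place as left child of G.
Insert M: M > B → go right; M < S → go left; M > G → go right; M > K → go right; M < N → go left. Place as left child of N.
Insert J: J > B → go right; J < S → go left; J > G → go right; J < K → go left; J > H → go right. Place as right child of H.
Insert W: W > B → go right; W > S → go right. Place as right child of S.
Insert P: P > B → go right; P < S → go left; P > G → go right; P > K → go right; P > N → go right. Place as right child of N.
Insert Q: Q > B → go right; Q < S → go left; Q > G → go right; Q > K → go right; Q > N → go right; Q > P → go right. Place as right child of P.
Insert R: R > B → go right; R < S → go left; R > G → go right; R > K → go right; R > N → go right; R > P → go right; R > Q → go right. Place as right child of Q.
Insert D: D > B → go right; D < S → go left; D < G → go left; D < F → go left. Place as left child of F.
Insert T: T > B → go right; T > S → go right; T < W → go left. Place as left child of W.
Insert O: O > B → go right; O < S → go left; O > G → go right; O > K → go right; O > N → go right; O < P → go left. Place as left child of P.
Insert X: X > B → go right; X > S → go right; X > W → go right. Place as right child of W.
Insert Y: Y > B → go right; Y > S → go right; Y > W → go right; Y > X → go right. Place as right child of X.
Insert Z: Z > B → go right; Z > S → go right; Z > W → go right; Z > X → go right; Z > Y → go right. Place as right child of Y.

B S G W F K T X D H N Y J M P Z O Q R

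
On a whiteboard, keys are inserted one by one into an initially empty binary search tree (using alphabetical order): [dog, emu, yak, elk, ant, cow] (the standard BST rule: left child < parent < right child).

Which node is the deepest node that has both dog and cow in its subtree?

dog

dog: root
emu: right child of dog (depth 1)
yak: right child of emu (depth 2)
elk: left child of emu (depth 2)
ant: left child of dog (depth 1)
cow: right child of ant (depth 2)

Path to dog: dog
Path to cow: dog → ant → cow
dog lies on both paths and is an ancestor of the other node.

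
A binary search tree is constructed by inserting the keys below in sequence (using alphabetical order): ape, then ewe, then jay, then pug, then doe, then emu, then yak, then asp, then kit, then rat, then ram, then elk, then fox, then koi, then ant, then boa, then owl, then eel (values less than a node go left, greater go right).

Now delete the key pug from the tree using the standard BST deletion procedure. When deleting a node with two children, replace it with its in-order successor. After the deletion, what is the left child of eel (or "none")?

ape: root
ewe: right child of ape (depth 1)
jay: right child of ewe (depth 2)
pug: right child of jay (depth 3)
doe: left child of ewe (depth 2)
emu: right child of doe (depth 3)
yak: right child of pug (depth 4)
asp: left child of doe (depth 3)
kit: left child of pug (depth 4)
rat: left child of yak (depth 5)
ram: left child of rat (depth 6)
elk: left child of emu (depth 4)
fox: left child of jay (depth 3)
koi: right child of kit (depth 5)
ant: left child of ape (depth 1)
boa: right child of asp (depth 4)
owl: right child of koi (depth 6)
eel: left child of elk (depth 5)

Delete pug (two children — replace with in-order successor).
After deletion, eel's left child: none.

none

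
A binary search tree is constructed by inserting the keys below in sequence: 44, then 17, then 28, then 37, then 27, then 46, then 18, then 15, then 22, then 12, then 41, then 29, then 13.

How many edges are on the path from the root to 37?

Insert 44: tree is empty, so 44 becomes the root.
Insert 17: 17 < 44 → go left. Place as left child of 44.
Insert 28: 28 < 44 → go left; 28 > 17 → go right. Place as right child of 17.
Insert 37: 37 < 44 → go left; 37 > 17 → go right; 37 > 28 → go right. Place as right child of 28.
Insert 27: 27 < 44 → go left; 27 > 17 → go right; 27 < 28 → go left. Place as left child of 28.
Insert 46: 46 > 44 → go right. Place as right child of 44.
Insert 18: 18 < 44 → go left; 18 > 17 → go right; 18 < 28 → go left; 18 < 27 → go left. Place as left child of 27.
Insert 15: 15 < 44 → go left; 15 < 17 → go left. Place as left child of 17.
Insert 22: 22 < 44 → go left; 22 > 17 → go right; 22 < 28 → go left; 22 < 27 → go left; 22 > 18 → go right. Place as right child of 18.
Insert 12: 12 < 44 → go left; 12 < 17 → go left; 12 < 15 → go left. Place as left child of 15.
Insert 41: 41 < 44 → go left; 41 > 17 → go right; 41 > 28 → go right; 41 > 37 → go right. Place as right child of 37.
Insert 29: 29 < 44 → go left; 29 > 17 → go right; 29 > 28 → go right; 29 < 37 → go left. Place as left child of 37.
Insert 13: 13 < 44 → go left; 13 < 17 → go left; 13 < 15 → go left; 13 > 12 → go right. Place as right child of 12.

Path to 37: 44 → 17 → 28 → 37, which is 3 edges.

3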